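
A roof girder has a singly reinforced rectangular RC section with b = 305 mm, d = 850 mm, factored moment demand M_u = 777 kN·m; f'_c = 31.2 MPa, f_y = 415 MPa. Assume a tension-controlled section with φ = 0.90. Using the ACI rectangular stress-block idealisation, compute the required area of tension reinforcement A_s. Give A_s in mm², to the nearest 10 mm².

A_s ≈ 2660 mm²

M_n = M_u/φ = 777/0.90 = 863.333 kN·m.
With M_n = 0.85 f'_c a b (d − a/2), solve the quadratic for a:
a = d − √(d² − 2M_n/(0.85 f'_c b)) = 850 − √(850² − 2 × 863.333×10⁶/(0.85 × 31.2 × 305)) = 136.54 mm.
A_s = 0.85 f'_c a b / f_y = 0.85 × 31.2 × 136.54 × 305 / 415 = 2661.2 mm².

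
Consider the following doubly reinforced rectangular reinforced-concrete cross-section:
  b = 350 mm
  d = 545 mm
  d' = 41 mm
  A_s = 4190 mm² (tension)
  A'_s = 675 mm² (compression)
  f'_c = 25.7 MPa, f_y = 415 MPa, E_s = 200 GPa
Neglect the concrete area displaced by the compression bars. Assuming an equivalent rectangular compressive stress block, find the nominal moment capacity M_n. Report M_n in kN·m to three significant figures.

Assume both tension and compression steel yield.
Net tension couple steel: A_s − A'_s = 3515 mm².
a = (A_s − A'_s) f_y / (0.85 f'_c b) = 1458725/(0.85 × 25.7 × 350) = 190.79 mm.
c = a/β₁ = 190.79/0.85 = 224.46 mm; ε'_s = 0.003(c − d')/c = 0.0025 ≥ f_y/E_s = 0.0021, so compression steel does yield.
M_n = (A_s − A'_s) f_y (d − a/2) + A'_s f_y (d − d') = [1458725 × (545 − 95.395) + 280125 × (545 − 41)] × 10⁻⁶ = 655.85 + 141.18 = 797.03 kN·m.

M_n ≈ 797 kN·m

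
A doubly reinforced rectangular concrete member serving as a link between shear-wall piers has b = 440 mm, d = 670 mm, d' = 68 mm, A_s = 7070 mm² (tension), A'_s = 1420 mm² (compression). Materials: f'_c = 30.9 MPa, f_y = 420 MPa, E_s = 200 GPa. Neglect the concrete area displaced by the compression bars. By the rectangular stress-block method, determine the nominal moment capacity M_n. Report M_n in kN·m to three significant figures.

Assume both tension and compression steel yield.
Net tension couple steel: A_s − A'_s = 5650 mm².
a = (A_s − A'_s) f_y / (0.85 f'_c b) = 2373000/(0.85 × 30.9 × 440) = 205.34 mm.
c = a/β₁ = 205.34/0.829 = 247.70 mm; ε'_s = 0.003(c − d')/c = 0.0022 ≥ f_y/E_s = 0.0021, so compression steel does yield.
M_n = (A_s − A'_s) f_y (d − a/2) + A'_s f_y (d − d') = [2373000 × (670 − 102.67) + 596400 × (670 − 68)] × 10⁻⁶ = 1346.27 + 359.03 = 1705.30 kN·m.

M_n ≈ 1710 kN·m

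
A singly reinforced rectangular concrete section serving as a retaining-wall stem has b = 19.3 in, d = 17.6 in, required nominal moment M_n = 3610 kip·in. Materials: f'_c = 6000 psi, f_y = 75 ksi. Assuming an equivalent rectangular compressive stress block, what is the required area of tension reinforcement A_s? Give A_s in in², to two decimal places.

A_s ≈ 2.92 in²

From M_n = 0.85 f'_c a b (d − a/2):
a = d − √(d² − 2M_n/(0.85 f'_c b)) = 17.6 − √(17.6² − 2 × 3610/(0.85 × 6 × 19.3)) = 2.224 in.
A_s = 0.85 f'_c a b / f_y = 0.85 × 6 × 2.224 × 19.3 / 75 = 2.919 in².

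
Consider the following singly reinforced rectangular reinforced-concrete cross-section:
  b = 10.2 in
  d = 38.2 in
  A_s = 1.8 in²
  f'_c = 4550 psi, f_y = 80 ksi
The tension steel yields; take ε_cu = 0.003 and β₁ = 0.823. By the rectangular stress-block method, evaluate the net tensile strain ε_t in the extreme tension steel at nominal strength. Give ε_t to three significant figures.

a = A_s f_y/(0.85 f'_c b) = 3.650 in.
β₁ = 0.823, so c = a/β₁ = 3.650/0.823 = 4.435 in.
From the linear strain diagram with ε_cu = 0.003: ε_t = 0.003 (d − c)/c = 0.003 × (38.2 − 4.435)/4.435 = 0.0228.
Since ε_t ≥ 0.005, the section is tension-controlled.

ε_t ≈ 0.0228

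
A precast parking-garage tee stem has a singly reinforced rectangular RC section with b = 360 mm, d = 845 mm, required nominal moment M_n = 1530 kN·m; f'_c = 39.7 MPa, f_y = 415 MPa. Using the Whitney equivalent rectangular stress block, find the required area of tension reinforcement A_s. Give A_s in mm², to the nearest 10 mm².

A_s ≈ 4840 mm²

With M_n = 0.85 f'_c a b (d − a/2), solve the quadratic for a:
a = d − √(d² − 2M_n/(0.85 f'_c b)) = 845 − √(845² − 2 × 1530×10⁶/(0.85 × 39.7 × 360)) = 165.19 mm.
A_s = 0.85 f'_c a b / f_y = 0.85 × 39.7 × 165.19 × 360 / 415 = 4835.6 mm².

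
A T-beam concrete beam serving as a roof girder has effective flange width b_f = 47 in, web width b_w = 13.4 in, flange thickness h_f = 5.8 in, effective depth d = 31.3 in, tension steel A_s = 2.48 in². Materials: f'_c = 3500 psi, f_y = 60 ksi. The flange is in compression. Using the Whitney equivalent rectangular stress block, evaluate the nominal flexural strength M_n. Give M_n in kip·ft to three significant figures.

Tension: T = A_s f_y = 2.48 × 60 = 148.8 kips.
Try a within the flange: a = T/(0.85 f'_c b_f) = 148.8/(0.85 × 3.5 × 47) = 1.064 in.
Since a = 1.064 ≤ h_f = 5.8 in, the stress block lies entirely in the flange; analyse as a rectangular beam of width b_f.
M_n = T(d − a/2) = 148.8 × (31.3 − 0.532) = 4578.3 kip·in.
M_n = 4578.3/12 = 381.53 kip·ft.

M_n ≈ 382 kip·ft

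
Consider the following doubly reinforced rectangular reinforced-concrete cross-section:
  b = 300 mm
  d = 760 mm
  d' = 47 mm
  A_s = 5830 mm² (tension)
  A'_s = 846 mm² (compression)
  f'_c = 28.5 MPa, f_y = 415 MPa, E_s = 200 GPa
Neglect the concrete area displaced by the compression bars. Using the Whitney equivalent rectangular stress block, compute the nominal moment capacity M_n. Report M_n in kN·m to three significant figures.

M_n ≈ 1530 kN·m

Assume both tension and compression steel yield.
Net tension couple steel: A_s − A'_s = 4984 mm².
a = (A_s − A'_s) f_y / (0.85 f'_c b) = 2068360/(0.85 × 28.5 × 300) = 284.60 mm.
c = a/β₁ = 284.60/0.846 = 336.41 mm; ε'_s = 0.003(c − d')/c = 0.0026 ≥ f_y/E_s = 0.0021, so compression steel does yield.
M_n = (A_s − A'_s) f_y (d − a/2) + A'_s f_y (d − d') = [2068360 × (760 − 142.3) + 351090 × (760 − 47)] × 10⁻⁶ = 1277.63 + 250.33 = 1527.96 kN·m.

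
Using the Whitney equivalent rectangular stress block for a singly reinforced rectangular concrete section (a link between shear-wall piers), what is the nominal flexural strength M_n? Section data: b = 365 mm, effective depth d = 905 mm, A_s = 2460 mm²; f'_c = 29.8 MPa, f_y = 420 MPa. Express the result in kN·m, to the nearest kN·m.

M_n ≈ 877 kN·m

T = A_s f_y = 2460 × 420 = 1033200 N = 1033.2 kN.
From C = T: a = T/(0.85 f'_c b) = 1033200/(0.85 × 29.8 × 365) = 111.75 mm.
M_n = T(d − a/2) = 1033.2 kN × (905 − 55.875) mm = 877.32 kN·m.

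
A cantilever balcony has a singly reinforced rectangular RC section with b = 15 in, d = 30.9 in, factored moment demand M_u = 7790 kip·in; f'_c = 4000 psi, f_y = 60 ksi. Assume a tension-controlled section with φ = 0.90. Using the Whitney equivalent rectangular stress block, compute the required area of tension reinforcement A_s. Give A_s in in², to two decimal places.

A_s ≈ 5.18 in²

M_n = M_u/φ = 7790/0.90 = 8655.56 kip·in.
From M_n = 0.85 f'_c a b (d − a/2):
a = d − √(d² − 2M_n/(0.85 f'_c b)) = 30.9 − √(30.9² − 2 × 8655.56/(0.85 × 4 × 15)) = 6.093 in.
A_s = 0.85 f'_c a b / f_y = 0.85 × 4 × 6.093 × 15 / 60 = 5.179 in².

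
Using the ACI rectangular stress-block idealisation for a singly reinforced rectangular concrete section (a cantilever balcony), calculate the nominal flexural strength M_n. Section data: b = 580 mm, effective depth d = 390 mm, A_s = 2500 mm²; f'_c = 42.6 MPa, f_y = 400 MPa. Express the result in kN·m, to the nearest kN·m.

M_n ≈ 366 kN·m

T = A_s f_y = 2500 × 400 = 1000000 N = 1000 kN.
From C = T: a = T/(0.85 f'_c b) = 1000000/(0.85 × 42.6 × 580) = 47.61 mm.
M_n = T(d − a/2) = 1000 kN × (390 − 23.805) mm = 366.20 kN·m.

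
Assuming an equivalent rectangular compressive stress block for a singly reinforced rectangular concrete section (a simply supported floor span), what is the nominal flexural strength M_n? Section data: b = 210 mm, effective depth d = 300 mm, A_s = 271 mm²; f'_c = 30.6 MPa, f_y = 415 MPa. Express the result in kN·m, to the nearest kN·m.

T = A_s f_y = 271 × 415 = 112465 N = 112.465 kN.
From C = T: a = T/(0.85 f'_c b) = 112465/(0.85 × 30.6 × 210) = 20.59 mm.
M_n = T(d − a/2) = 112.465 kN × (300 − 10.295) mm = 32.58 kN·m.

M_n ≈ 33 kN·m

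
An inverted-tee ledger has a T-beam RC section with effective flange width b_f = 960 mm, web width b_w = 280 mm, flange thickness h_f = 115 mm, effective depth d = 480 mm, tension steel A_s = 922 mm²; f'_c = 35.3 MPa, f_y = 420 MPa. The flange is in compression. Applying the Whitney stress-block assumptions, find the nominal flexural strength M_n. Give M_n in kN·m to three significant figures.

Tension: T = A_s f_y = 922 × 420 = 387240 N.
Try a within the flange: a = T/(0.85 f'_c b_f) = 387240/(0.85 × 35.3 × 960) = 13.44 mm.
Since a = 13.44 ≤ h_f = 115 mm, the stress block lies entirely in the flange; analyse as a rectangular beam of width b_f.
M_n = T(d − a/2) = 387240 × (480 − 6.72) = 183.27 × 10⁶ N·mm.
M_n = 183.27 kN·m.

M_n ≈ 183 kN·m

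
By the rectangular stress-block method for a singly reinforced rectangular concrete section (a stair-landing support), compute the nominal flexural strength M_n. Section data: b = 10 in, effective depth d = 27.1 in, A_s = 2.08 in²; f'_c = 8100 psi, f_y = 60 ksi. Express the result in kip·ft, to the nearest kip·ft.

T = A_s f_y = 2.08 × 60 = 124.8 kips.
a = T/(0.85 f'_c b) = 124.8/(0.85 × 8.1 × 10) = 1.813 in.
M_n = T(d − a/2) = 124.8 × (27.1 − 0.9065) = 3268.9 kip·in = 3268.9/12 = 272.41 kip·ft.

M_n ≈ 272 kip·ft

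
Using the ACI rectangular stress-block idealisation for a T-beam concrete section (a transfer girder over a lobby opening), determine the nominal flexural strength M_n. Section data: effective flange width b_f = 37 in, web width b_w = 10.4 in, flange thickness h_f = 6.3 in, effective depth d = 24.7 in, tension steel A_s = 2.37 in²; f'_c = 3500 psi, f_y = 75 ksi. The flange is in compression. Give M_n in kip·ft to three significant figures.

Tension: T = A_s f_y = 2.37 × 75 = 177.75 kips.
Try a within the flange: a = T/(0.85 f'_c b_f) = 177.75/(0.85 × 3.5 × 37) = 1.615 in.
Since a = 1.615 ≤ h_f = 6.3 in, the stress block lies entirely in the flange; analyse as a rectangular beam of width b_f.
M_n = T(d − a/2) = 177.75 × (24.7 − 0.8075) = 4246.9 kip·in.
M_n = 4246.9/12 = 353.91 kip·ft.

M_n ≈ 354 kip·ft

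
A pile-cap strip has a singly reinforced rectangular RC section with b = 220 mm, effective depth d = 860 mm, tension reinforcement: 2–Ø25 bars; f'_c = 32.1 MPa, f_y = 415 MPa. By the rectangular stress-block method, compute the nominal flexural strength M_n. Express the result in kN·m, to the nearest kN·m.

A_s = 2 × 491 = 982 mm².
T = A_s f_y = 982 × 415 = 407530 N = 407.53 kN.
From C = T: a = T/(0.85 f'_c b) = 407530/(0.85 × 32.1 × 220) = 67.89 mm.
M_n = T(d − a/2) = 407.53 kN × (860 − 33.945) mm = 336.64 kN·m.

M_n ≈ 337 kN·m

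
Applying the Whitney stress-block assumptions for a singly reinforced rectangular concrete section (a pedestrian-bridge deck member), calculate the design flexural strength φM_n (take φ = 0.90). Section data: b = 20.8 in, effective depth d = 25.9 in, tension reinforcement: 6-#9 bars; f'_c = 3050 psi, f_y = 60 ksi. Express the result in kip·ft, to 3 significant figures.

A_s = 6 × 1 = 6 in².
T = A_s f_y = 6 × 60 = 360 kips.
a = T/(0.85 f'_c b) = 360/(0.85 × 3.05 × 20.8) = 6.676 in.
M_n = T(d − a/2) = 360 × (25.9 − 3.338) = 8122.3 kip·in = 8122.3/12 = 676.86 kip·ft.
φM_n = 0.90 × 676.86 = 609.17 kip·ft.

φM_n ≈ 609 kip·ft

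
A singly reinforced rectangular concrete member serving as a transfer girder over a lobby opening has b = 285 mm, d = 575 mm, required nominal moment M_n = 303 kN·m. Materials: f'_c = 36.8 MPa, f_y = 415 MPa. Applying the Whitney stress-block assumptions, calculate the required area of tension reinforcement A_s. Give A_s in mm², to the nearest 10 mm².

With M_n = 0.85 f'_c a b (d − a/2), solve the quadratic for a:
a = d − √(d² − 2M_n/(0.85 f'_c b)) = 575 − √(575² − 2 × 303×10⁶/(0.85 × 36.8 × 285)) = 62.51 mm.
A_s = 0.85 f'_c a b / f_y = 0.85 × 36.8 × 62.51 × 285 / 415 = 1342.8 mm².

A_s ≈ 1340 mm²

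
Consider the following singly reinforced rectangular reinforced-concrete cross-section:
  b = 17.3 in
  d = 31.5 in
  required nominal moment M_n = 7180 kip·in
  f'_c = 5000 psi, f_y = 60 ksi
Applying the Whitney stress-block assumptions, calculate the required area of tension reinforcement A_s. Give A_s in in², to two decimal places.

From M_n = 0.85 f'_c a b (d − a/2):
a = d − √(d² − 2M_n/(0.85 f'_c b)) = 31.5 − √(31.5² − 2 × 7180/(0.85 × 5 × 17.3)) = 3.270 in.
A_s = 0.85 f'_c a b / f_y = 0.85 × 5 × 3.270 × 17.3 / 60 = 4.007 in².

A_s ≈ 4.01 in²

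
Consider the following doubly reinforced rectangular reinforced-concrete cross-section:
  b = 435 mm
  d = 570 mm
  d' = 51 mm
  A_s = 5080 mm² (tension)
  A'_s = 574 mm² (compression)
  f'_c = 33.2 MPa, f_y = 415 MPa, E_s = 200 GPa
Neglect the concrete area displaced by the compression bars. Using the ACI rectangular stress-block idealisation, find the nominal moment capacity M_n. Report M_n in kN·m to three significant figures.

Assume both tension and compression steel yield.
Net tension couple steel: A_s − A'_s = 4506 mm².
a = (A_s − A'_s) f_y / (0.85 f'_c b) = 1869990/(0.85 × 33.2 × 435) = 152.33 mm.
c = a/β₁ = 152.33/0.813 = 187.37 mm; ε'_s = 0.003(c − d')/c = 0.0022 ≥ f_y/E_s = 0.0021, so compression steel does yield.
M_n = (A_s − A'_s) f_y (d − a/2) + A'_s f_y (d − d') = [1869990 × (570 − 76.165) + 238210 × (570 − 51)] × 10⁻⁶ = 923.47 + 123.63 = 1047.10 kN·m.

M_n ≈ 1050 kN·m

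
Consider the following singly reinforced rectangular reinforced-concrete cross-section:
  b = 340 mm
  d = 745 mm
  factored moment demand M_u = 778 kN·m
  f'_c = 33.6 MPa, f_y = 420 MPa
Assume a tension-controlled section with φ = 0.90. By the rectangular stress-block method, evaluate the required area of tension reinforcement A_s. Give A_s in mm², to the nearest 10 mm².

A_s ≈ 3030 mm²

M_n = M_u/φ = 778/0.90 = 864.444 kN·m.
With M_n = 0.85 f'_c a b (d − a/2), solve the quadratic for a:
a = d − √(d² − 2M_n/(0.85 f'_c b)) = 745 − √(745² − 2 × 864.444×10⁶/(0.85 × 33.6 × 340)) = 131.01 mm.
A_s = 0.85 f'_c a b / f_y = 0.85 × 33.6 × 131.01 × 340 / 420 = 3029.0 mm².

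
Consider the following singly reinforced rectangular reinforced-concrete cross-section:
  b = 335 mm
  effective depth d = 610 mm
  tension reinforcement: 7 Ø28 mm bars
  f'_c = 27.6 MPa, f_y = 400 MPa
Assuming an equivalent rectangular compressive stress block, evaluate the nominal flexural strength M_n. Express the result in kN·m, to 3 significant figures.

A_s = 7 × 616 = 4312 mm².
T = A_s f_y = 4312 × 400 = 1724800 N = 1724.8 kN.
From C = T: a = T/(0.85 f'_c b) = 1724800/(0.85 × 27.6 × 335) = 219.47 mm.
M_n = T(d − a/2) = 1724.8 kN × (610 − 109.735) mm = 862.86 kN·m.

M_n ≈ 863 kN·m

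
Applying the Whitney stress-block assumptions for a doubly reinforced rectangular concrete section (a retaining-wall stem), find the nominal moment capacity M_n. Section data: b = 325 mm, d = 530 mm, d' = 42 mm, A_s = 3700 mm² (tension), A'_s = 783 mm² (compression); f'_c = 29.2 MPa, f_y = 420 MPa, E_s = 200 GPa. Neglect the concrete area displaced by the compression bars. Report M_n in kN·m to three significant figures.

M_n ≈ 717 kN·m

Assume both tension and compression steel yield.
Net tension couple steel: A_s − A'_s = 2917 mm².
a = (A_s − A'_s) f_y / (0.85 f'_c b) = 1225140/(0.85 × 29.2 × 325) = 151.88 mm.
c = a/β₁ = 151.88/0.841 = 180.59 mm; ε'_s = 0.003(c − d')/c = 0.0023 ≥ f_y/E_s = 0.0021, so compression steel does yield.
M_n = (A_s − A'_s) f_y (d − a/2) + A'_s f_y (d − d') = [1225140 × (530 − 75.94) + 328860 × (530 − 42)] × 10⁻⁶ = 556.29 + 160.48 = 716.77 kN·m.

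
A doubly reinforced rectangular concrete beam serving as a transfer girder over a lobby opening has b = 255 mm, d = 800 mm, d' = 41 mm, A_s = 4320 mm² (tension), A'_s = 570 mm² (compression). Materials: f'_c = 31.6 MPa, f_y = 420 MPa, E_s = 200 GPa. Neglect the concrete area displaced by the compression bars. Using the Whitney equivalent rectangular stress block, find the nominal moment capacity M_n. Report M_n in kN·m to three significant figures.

M_n ≈ 1260 kN·m

Assume both tension and compression steel yield.
Net tension couple steel: A_s − A'_s = 3750 mm².
a = (A_s − A'_s) f_y / (0.85 f'_c b) = 1575000/(0.85 × 31.6 × 255) = 229.95 mm.
c = a/β₁ = 229.95/0.824 = 279.07 mm; ε'_s = 0.003(c − d')/c = 0.0026 ≥ f_y/E_s = 0.0021, so compression steel does yield.
M_n = (A_s − A'_s) f_y (d − a/2) + A'_s f_y (d − d') = [1575000 × (800 − 114.975) + 239400 × (800 − 41)] × 10⁻⁶ = 1078.91 + 181.70 = 1260.61 kN·m.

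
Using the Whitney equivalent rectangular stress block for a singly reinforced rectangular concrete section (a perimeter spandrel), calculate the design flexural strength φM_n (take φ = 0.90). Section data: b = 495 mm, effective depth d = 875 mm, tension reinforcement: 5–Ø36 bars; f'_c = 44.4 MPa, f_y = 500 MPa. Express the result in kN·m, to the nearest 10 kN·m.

A_s = 5 × 1018 = 5090 mm².
T = A_s f_y = 5090 × 500 = 2545000 N = 2545 kN.
From C = T: a = T/(0.85 f'_c b) = 2545000/(0.85 × 44.4 × 495) = 136.23 mm.
M_n = T(d − a/2) = 2545 kN × (875 − 68.115) mm = 2053.52 kN·m.
φM_n = 0.90 × 2053.52 = 1848.17 kN·m.

φM_n ≈ 1850 kN·m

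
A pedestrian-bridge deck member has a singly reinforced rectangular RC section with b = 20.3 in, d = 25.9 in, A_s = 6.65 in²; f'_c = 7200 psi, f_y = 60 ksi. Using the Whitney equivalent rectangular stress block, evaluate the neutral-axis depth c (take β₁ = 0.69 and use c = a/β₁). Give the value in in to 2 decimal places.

T = A_s f_y = 6.65 × 60 = 399 kips.
a = T/(0.85 f'_c b) = 399/(0.85 × 7.2 × 20.3) = 3.2116 in.
With β₁ = 0.69, c = a/β₁ = 3.2116/0.69 = 4.65 in.

c ≈ 4.65 in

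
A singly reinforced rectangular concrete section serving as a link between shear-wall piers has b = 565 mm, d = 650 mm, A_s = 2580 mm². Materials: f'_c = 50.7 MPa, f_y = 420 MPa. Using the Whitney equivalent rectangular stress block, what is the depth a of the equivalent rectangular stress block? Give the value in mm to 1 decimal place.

a ≈ 44.5 mm

T = A_s f_y = 2580 × 420 = 1083600 N = 1083.6 kN.
Setting C = 0.85 f'_c a b equal to T: a = 1083600/(0.85 × 50.7 × 565) = 44.5 mm.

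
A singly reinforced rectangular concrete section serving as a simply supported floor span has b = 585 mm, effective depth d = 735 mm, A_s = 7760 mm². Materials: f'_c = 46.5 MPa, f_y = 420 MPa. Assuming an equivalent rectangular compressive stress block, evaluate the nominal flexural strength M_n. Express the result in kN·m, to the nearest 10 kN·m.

M_n ≈ 2170 kN·m

T = A_s f_y = 7760 × 420 = 3259200 N = 3259.2 kN.
From C = T: a = T/(0.85 f'_c b) = 3259200/(0.85 × 46.5 × 585) = 140.96 mm.
M_n = T(d − a/2) = 3259.2 kN × (735 − 70.48) mm = 2165.80 kN·m.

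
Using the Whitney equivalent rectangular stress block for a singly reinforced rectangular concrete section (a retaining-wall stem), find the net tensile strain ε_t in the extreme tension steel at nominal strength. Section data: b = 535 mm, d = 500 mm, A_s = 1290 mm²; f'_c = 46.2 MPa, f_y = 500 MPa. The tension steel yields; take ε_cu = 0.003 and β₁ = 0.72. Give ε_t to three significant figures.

ε_t ≈ 0.0322

a = A_s f_y/(0.85 f'_c b) = 30.70 mm.
β₁ = 0.72, so c = a/β₁ = 30.70/0.72 = 42.64 mm.
From the linear strain diagram with ε_cu = 0.003: ε_t = 0.003 (d − c)/c = 0.003 × (500 − 42.64)/42.64 = 0.0322.
Since ε_t ≥ 0.005, the section is tension-controlled.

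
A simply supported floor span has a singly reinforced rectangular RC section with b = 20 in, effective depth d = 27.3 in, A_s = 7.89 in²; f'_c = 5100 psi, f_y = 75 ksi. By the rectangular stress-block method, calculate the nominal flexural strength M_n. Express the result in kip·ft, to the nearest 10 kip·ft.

T = A_s f_y = 7.89 × 75 = 591.75 kips.
a = T/(0.85 f'_c b) = 591.75/(0.85 × 5.1 × 20) = 6.825 in.
M_n = T(d − a/2) = 591.75 × (27.3 − 3.4125) = 14135.4 kip·in = 14135.4/12 = 1177.95 kip·ft.

M_n ≈ 1180 kip·ft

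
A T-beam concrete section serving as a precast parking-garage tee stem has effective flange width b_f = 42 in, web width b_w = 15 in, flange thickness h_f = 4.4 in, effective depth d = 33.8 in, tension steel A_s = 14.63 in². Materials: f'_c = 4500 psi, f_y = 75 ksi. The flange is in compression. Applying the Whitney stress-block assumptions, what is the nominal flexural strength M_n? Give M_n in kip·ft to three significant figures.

M_n ≈ 2710 kip·ft

Tension: T = A_s f_y = 14.63 × 75 = 1097.25 kips.
Try a within the flange: a = T/(0.85 f'_c b_f) = 1097.25/(0.85 × 4.5 × 42) = 6.830 in.
a = 6.830 > h_f = 4.4 in: the block extends into the web. Split into flange-overhang and web parts.
C_f = 0.85 f'_c (b_f − b_w) h_f = 0.85 × 4.5 × (42 − 15) × 4.4 = 454.4 kips.
Remaining web compression depth: a_w = (T − C_f)/(0.85 f'_c b_w) = (1097.25 − 454.4)/(0.85 × 4.5 × 15) = 11.204 in.
M_n = C_f(d − h_f/2) + (T − C_f)(d − a_w/2) = 454.4 × (33.8 − 2.2) + 642.85 × (33.8 − 5.602) = 14359.0 + 18127.1 = 32486.1 kip·in.
M_n = 32486.1/12 = 2707.18 kip·ft.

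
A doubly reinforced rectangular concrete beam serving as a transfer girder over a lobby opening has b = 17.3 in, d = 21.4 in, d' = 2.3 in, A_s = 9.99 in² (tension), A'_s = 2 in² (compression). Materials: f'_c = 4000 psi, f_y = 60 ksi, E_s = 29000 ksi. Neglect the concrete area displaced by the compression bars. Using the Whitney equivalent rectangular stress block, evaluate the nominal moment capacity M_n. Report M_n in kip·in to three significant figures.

Assume both steels yield.
a = (A_s − A'_s) f_y/(0.85 f'_c b) = (9.99 − 2) × 60/(0.85 × 4 × 17.3) = 8.150 in.
c = a/β₁ = 8.150/0.85 = 9.588 in; ε'_s = 0.003(c − d')/c = 0.0023 ≥ ε_y = 0.0021, so the compression steel yields.
M_n = (A_s − A'_s) f_y (d − a/2) + A'_s f_y (d − d') = 479.4 × (21.4 − 4.075) + 120 × (21.4 − 2.3) = 8305.6 + 2292.0 = 10597.6 kip·in.

M_n ≈ 10600 kip·in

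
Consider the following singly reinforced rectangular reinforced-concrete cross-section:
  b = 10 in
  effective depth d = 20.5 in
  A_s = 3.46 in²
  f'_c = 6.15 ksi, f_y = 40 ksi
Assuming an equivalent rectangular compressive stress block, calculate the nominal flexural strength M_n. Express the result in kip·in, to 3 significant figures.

M_n ≈ 2650 kip·in

T = A_s f_y = 3.46 × 40 = 138.4 kips.
a = T/(0.85 f'_c b) = 138.4/(0.85 × 6.15 × 10) = 2.648 in.
M_n = T(d − a/2) = 138.4 × (20.5 − 1.324) = 2654.0 kip·in.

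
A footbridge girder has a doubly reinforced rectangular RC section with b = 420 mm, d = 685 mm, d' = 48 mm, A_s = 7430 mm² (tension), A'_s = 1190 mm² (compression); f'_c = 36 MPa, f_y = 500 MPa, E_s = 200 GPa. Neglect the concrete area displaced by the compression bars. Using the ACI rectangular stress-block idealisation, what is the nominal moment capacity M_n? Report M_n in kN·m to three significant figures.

M_n ≈ 2140 kN·m

Assume both tension and compression steel yield.
Net tension couple steel: A_s − A'_s = 6240 mm².
a = (A_s − A'_s) f_y / (0.85 f'_c b) = 3120000/(0.85 × 36 × 420) = 242.76 mm.
c = a/β₁ = 242.76/0.793 = 306.13 mm; ε'_s = 0.003(c − d')/c = 0.0025 ≥ f_y/E_s = 0.0025, so compression steel does yield.
M_n = (A_s − A'_s) f_y (d − a/2) + A'_s f_y (d − d') = [3120000 × (685 − 121.38) + 595000 × (685 − 48)] × 10⁻⁶ = 1758.49 + 379.02 = 2137.51 kN·m.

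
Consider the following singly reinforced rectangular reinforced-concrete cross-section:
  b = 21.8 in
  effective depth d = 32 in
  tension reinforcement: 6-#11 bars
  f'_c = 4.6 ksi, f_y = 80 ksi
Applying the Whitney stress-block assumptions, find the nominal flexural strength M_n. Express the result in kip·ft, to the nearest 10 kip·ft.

A_s = 6 × 1.56 = 9.36 in².
T = A_s f_y = 9.36 × 80 = 748.8 kips.
a = T/(0.85 f'_c b) = 748.8/(0.85 × 4.6 × 21.8) = 8.785 in.
M_n = T(d − a/2) = 748.8 × (32 − 4.3925) = 20672.5 kip·in = 20672.5/12 = 1722.71 kip·ft.

M_n ≈ 1720 kip·ft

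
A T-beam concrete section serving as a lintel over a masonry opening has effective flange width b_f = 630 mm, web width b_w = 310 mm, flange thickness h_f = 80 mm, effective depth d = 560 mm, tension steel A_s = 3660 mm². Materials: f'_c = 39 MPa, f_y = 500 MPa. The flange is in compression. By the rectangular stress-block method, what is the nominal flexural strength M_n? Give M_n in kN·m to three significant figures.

M_n ≈ 944 kN·m

Tension: T = A_s f_y = 3660 × 500 = 1830000 N.
Try a within the flange: a = T/(0.85 f'_c b_f) = 1830000/(0.85 × 39 × 630) = 87.62 mm.
a = 87.62 > h_f = 80 mm: the block extends into the web. Split into flange-overhang and web parts.
C_f = 0.85 f'_c (b_f − b_w) h_f = 0.85 × 39 × (630 − 310) × 80 = 848640 N.
Remaining web compression depth: a_w = (T − C_f)/(0.85 f'_c b_w) = (1830000 − 848640)/(0.85 × 39 × 310) = 95.50 mm.
M_n = C_f(d − h_f/2) + (T − C_f)(d − a_w/2) = 848640 × (560 − 40) + 981360 × (560 − 47.75) = 441.29 + 502.70 = 943.99 × 10⁶ N·mm.
M_n = 943.99 kN·m.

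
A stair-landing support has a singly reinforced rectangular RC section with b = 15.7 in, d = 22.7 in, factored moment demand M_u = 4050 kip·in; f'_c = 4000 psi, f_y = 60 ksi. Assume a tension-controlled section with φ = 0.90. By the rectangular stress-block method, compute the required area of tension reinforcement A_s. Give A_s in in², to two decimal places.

M_n = M_u/φ = 4050/0.90 = 4500 kip·in.
From M_n = 0.85 f'_c a b (d − a/2):
a = d − √(d² − 2M_n/(0.85 f'_c b)) = 22.7 − √(22.7² − 2 × 4500/(0.85 × 4 × 15.7)) = 4.080 in.
A_s = 0.85 f'_c a b / f_y = 0.85 × 4 × 4.080 × 15.7 / 60 = 3.630 in².

A_s ≈ 3.63 in²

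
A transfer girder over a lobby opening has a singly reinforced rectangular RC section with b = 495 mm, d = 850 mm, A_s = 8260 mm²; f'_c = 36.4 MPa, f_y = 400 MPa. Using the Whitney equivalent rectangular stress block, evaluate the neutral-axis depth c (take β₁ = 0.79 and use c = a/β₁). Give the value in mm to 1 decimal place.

c ≈ 273.1 mm

T = A_s f_y = 8260 × 400 = 3304000 N = 3304 kN.
Setting C = 0.85 f'_c a b equal to T: a = 3304000/(0.85 × 36.4 × 495) = 215.732 mm.
With β₁ = 0.79, c = a/β₁ = 215.732/0.79 = 273.1 mm.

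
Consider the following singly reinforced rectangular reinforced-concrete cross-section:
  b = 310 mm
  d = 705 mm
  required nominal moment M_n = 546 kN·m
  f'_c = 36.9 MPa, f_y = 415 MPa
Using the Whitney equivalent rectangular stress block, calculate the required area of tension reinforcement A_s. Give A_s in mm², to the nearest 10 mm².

A_s ≈ 1990 mm²

With M_n = 0.85 f'_c a b (d − a/2), solve the quadratic for a:
a = d − √(d² − 2M_n/(0.85 f'_c b)) = 705 − √(705² − 2 × 546×10⁶/(0.85 × 36.9 × 310)) = 84.75 mm.
A_s = 0.85 f'_c a b / f_y = 0.85 × 36.9 × 84.75 × 310 / 415 = 1985.6 mm².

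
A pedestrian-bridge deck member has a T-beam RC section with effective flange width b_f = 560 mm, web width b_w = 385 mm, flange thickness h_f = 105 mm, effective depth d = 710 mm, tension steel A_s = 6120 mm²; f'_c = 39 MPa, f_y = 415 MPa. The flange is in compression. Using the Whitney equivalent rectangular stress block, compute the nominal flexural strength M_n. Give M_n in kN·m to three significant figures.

M_n ≈ 1630 kN·m

Tension: T = A_s f_y = 6120 × 415 = 2539800 N.
Try a within the flange: a = T/(0.85 f'_c b_f) = 2539800/(0.85 × 39 × 560) = 136.81 mm.
a = 136.81 > h_f = 105 mm: the block extends into the web. Split into flange-overhang and web parts.
C_f = 0.85 f'_c (b_f − b_w) h_f = 0.85 × 39 × (560 − 385) × 105 = 609131 N.
Remaining web compression depth: a_w = (T − C_f)/(0.85 f'_c b_w) = (2539800 − 609131)/(0.85 × 39 × 385) = 151.27 mm.
M_n = C_f(d − h_f/2) + (T − C_f)(d − a_w/2) = 609131 × (710 − 52.5) + 1930669 × (710 − 75.635) = 400.50 + 1224.75 = 1625.25 × 10⁶ N·mm.
M_n = 1625.25 kN·m.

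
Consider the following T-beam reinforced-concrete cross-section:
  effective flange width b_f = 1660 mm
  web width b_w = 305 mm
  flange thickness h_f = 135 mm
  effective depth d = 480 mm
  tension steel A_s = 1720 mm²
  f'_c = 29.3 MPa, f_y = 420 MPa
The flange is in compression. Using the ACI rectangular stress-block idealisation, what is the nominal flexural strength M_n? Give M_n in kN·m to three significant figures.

M_n ≈ 340 kN·m

Tension: T = A_s f_y = 1720 × 420 = 722400 N.
Try a within the flange: a = T/(0.85 f'_c b_f) = 722400/(0.85 × 29.3 × 1660) = 17.47 mm.
Since a = 17.47 ≤ h_f = 135 mm, the stress block lies entirely in the flange; analyse as a rectangular beam of width b_f.
M_n = T(d − a/2) = 722400 × (480 − 8.735) = 340.44 × 10⁶ N·mm.
M_n = 340.44 kN·m.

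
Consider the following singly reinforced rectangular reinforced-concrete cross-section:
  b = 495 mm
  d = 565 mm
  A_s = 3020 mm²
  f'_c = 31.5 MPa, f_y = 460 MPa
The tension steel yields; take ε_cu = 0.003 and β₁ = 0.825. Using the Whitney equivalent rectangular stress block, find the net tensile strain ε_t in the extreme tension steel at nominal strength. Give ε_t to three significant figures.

a = A_s f_y/(0.85 f'_c b) = 104.82 mm.
β₁ = 0.825, so c = a/β₁ = 104.82/0.825 = 127.05 mm.
From the linear strain diagram with ε_cu = 0.003: ε_t = 0.003 (d − c)/c = 0.003 × (565 − 127.05)/127.05 = 0.0103.
Since ε_t ≥ 0.005, the section is tension-controlled.

ε_t ≈ 0.0103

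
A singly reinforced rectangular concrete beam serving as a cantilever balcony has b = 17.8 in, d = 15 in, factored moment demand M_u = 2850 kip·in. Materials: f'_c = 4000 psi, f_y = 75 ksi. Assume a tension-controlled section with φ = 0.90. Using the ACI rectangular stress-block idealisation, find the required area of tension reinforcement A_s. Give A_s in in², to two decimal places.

A_s ≈ 3.25 in²

M_n = M_u/φ = 2850/0.90 = 3166.67 kip·in.
From M_n = 0.85 f'_c a b (d − a/2):
a = d − √(d² − 2M_n/(0.85 f'_c b)) = 15 − √(15² − 2 × 3166.67/(0.85 × 4 × 17.8)) = 4.030 in.
A_s = 0.85 f'_c a b / f_y = 0.85 × 4 × 4.030 × 17.8 / 75 = 3.252 in².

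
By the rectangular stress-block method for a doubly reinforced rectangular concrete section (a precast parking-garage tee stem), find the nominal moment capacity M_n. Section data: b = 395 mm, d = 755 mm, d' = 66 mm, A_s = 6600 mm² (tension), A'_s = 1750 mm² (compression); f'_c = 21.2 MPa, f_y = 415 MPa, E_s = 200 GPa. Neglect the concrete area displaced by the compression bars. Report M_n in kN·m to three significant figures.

M_n ≈ 1740 kN·m

Assume both tension and compression steel yield.
Net tension couple steel: A_s − A'_s = 4850 mm².
a = (A_s − A'_s) f_y / (0.85 f'_c b) = 2012750/(0.85 × 21.2 × 395) = 282.77 mm.
c = a/β₁ = 282.77/0.85 = 332.67 mm; ε'_s = 0.003(c − d')/c = 0.0024 ≥ f_y/E_s = 0.0021, so compression steel does yield.
M_n = (A_s − A'_s) f_y (d − a/2) + A'_s f_y (d − d') = [2012750 × (755 − 141.385) + 726250 × (755 − 66)] × 10⁻⁶ = 1235.05 + 500.39 = 1735.44 kN·m.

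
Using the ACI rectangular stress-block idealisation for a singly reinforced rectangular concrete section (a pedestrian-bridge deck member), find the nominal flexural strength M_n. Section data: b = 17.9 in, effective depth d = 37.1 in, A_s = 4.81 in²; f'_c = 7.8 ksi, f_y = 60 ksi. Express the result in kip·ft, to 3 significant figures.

M_n ≈ 863 kip·ft

T = A_s f_y = 4.81 × 60 = 288.6 kips.
a = T/(0.85 f'_c b) = 288.6/(0.85 × 7.8 × 17.9) = 2.432 in.
M_n = T(d − a/2) = 288.6 × (37.1 − 1.216) = 10356.1 kip·in = 10356.1/12 = 863.01 kip·ft.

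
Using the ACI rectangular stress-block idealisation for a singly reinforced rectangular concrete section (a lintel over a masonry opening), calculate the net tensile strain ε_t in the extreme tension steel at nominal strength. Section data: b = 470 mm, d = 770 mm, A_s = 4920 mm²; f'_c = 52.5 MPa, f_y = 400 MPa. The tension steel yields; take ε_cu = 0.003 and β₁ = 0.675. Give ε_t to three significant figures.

a = A_s f_y/(0.85 f'_c b) = 93.83 mm.
β₁ = 0.675, so c = a/β₁ = 93.83/0.675 = 139.01 mm.
From the linear strain diagram with ε_cu = 0.003: ε_t = 0.003 (d − c)/c = 0.003 × (770 − 139.01)/139.01 = 0.0136.
Since ε_t ≥ 0.005, the section is tension-controlled.

ε_t ≈ 0.0136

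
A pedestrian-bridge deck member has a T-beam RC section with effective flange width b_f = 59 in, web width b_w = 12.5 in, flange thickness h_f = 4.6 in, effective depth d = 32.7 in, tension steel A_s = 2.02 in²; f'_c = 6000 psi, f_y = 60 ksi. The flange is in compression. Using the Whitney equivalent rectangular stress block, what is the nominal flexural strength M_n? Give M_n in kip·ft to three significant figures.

M_n ≈ 328 kip·ft

Tension: T = A_s f_y = 2.02 × 60 = 121.2 kips.
Try a within the flange: a = T/(0.85 f'_c b_f) = 121.2/(0.85 × 6 × 59) = 0.403 in.
Since a = 0.403 ≤ h_f = 4.6 in, the stress block lies entirely in the flange; analyse as a rectangular beam of width b_f.
M_n = T(d − a/2) = 121.2 × (32.7 − 0.2015) = 3938.8 kip·in.
M_n = 3938.8/12 = 328.23 kip·ft.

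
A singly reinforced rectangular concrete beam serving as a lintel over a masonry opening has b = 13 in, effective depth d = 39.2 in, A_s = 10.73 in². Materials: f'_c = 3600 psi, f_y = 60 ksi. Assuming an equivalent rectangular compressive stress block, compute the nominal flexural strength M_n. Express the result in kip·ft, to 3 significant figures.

M_n ≈ 1670 kip·ft

T = A_s f_y = 10.73 × 60 = 643.8 kips.
a = T/(0.85 f'_c b) = 643.8/(0.85 × 3.6 × 13) = 16.184 in.
M_n = T(d − a/2) = 643.8 × (39.2 − 8.092) = 20027.3 kip·in = 20027.3/12 = 1668.94 kip·ft.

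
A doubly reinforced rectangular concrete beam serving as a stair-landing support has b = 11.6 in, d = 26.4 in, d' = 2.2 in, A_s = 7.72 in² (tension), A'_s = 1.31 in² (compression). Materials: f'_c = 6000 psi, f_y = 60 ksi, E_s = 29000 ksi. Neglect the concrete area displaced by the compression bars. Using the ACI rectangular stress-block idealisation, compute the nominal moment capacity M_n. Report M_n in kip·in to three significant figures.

M_n ≈ 10800 kip·in

Assume both steels yield.
a = (A_s − A'_s) f_y/(0.85 f'_c b) = (7.72 − 1.31) × 60/(0.85 × 6 × 11.6) = 6.501 in.
c = a/β₁ = 6.501/0.75 = 8.668 in; ε'_s = 0.003(c − d')/c = 0.0022 ≥ ε_y = 0.0021, so the compression steel yields.
M_n = (A_s − A'_s) f_y (d − a/2) + A'_s f_y (d − d') = 384.6 × (26.4 − 3.2505) + 78.6 × (26.4 − 2.2) = 8903.3 + 1902.1 = 10805.4 kip·in.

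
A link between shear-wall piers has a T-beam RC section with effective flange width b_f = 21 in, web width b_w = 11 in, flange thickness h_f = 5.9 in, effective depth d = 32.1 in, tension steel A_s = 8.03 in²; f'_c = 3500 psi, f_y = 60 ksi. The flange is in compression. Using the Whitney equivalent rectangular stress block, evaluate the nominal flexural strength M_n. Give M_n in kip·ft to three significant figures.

M_n ≈ 1130 kip·ft

Tension: T = A_s f_y = 8.03 × 60 = 481.8 kips.
Try a within the flange: a = T/(0.85 f'_c b_f) = 481.8/(0.85 × 3.5 × 21) = 7.712 in.
a = 7.712 > h_f = 5.9 in: the block extends into the web. Split into flange-overhang and web parts.
C_f = 0.85 f'_c (b_f − b_w) h_f = 0.85 × 3.5 × (21 − 11) × 5.9 = 175.5 kips.
Remaining web compression depth: a_w = (T − C_f)/(0.85 f'_c b_w) = (481.8 − 175.5)/(0.85 × 3.5 × 11) = 9.360 in.
M_n = C_f(d − h_f/2) + (T − C_f)(d − a_w/2) = 175.5 × (32.1 − 2.95) + 306.3 × (32.1 − 4.68) = 5115.8 + 8398.7 = 13514.5 kip·in.
M_n = 13514.5/12 = 1126.21 kip·ft.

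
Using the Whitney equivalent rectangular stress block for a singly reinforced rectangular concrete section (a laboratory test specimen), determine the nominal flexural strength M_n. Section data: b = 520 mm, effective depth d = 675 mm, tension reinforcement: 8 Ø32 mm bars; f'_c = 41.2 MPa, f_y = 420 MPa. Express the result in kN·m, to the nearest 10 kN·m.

A_s = 8 × 804 = 6432 mm².
T = A_s f_y = 6432 × 420 = 2701440 N = 2701.44 kN.
From C = T: a = T/(0.85 f'_c b) = 2701440/(0.85 × 41.2 × 520) = 148.35 mm.
M_n = T(d − a/2) = 2701.44 kN × (675 − 74.175) mm = 1623.09 kN·m.

M_n ≈ 1620 kN·m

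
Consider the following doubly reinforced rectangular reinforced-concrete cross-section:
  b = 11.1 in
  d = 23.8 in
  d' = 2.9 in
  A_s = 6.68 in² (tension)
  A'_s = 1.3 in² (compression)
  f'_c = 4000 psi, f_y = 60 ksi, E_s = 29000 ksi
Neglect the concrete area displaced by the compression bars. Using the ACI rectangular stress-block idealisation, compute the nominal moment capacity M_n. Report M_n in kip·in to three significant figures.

Assume both steels yield.
a = (A_s − A'_s) f_y/(0.85 f'_c b) = (6.68 − 1.3) × 60/(0.85 × 4 × 11.1) = 8.553 in.
c = a/β₁ = 8.553/0.85 = 10.062 in; ε'_s = 0.003(c − d')/c = 0.0021 ≥ ε_y = 0.0021, so the compression steel yields.
M_n = (A_s − A'_s) f_y (d − a/2) + A'_s f_y (d − d') = 322.8 × (23.8 − 4.2765) + 78 × (23.8 − 2.9) = 6302.2 + 1630.2 = 7932.4 kip·in.

M_n ≈ 7930 kip·in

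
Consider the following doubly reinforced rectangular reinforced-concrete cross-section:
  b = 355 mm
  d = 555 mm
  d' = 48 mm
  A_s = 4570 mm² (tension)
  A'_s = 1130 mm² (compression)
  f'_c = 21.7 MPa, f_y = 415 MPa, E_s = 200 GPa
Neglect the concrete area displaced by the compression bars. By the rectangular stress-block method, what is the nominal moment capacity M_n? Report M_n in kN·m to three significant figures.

Assume both tension and compression steel yield.
Net tension couple steel: A_s − A'_s = 3440 mm².
a = (A_s − A'_s) f_y / (0.85 f'_c b) = 1427600/(0.85 × 21.7 × 355) = 218.02 mm.
c = a/β₁ = 218.02/0.85 = 256.49 mm; ε'_s = 0.003(c − d')/c = 0.0024 ≥ f_y/E_s = 0.0021, so compression steel does yield.
M_n = (A_s − A'_s) f_y (d − a/2) + A'_s f_y (d − d') = [1427600 × (555 − 109.01) + 468950 × (555 − 48)] × 10⁻⁶ = 636.70 + 237.76 = 874.46 kN·m.

M_n ≈ 874 kN·m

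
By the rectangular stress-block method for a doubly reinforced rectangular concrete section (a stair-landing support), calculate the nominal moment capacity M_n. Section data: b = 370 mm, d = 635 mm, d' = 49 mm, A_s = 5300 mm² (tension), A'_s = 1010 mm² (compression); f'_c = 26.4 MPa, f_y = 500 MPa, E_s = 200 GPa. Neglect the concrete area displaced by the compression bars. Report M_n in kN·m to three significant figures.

M_n ≈ 1380 kN·m

Assume both tension and compression steel yield.
Net tension couple steel: A_s − A'_s = 4290 mm².
a = (A_s − A'_s) f_y / (0.85 f'_c b) = 2145000/(0.85 × 26.4 × 370) = 258.35 mm.
c = a/β₁ = 258.35/0.85 = 303.94 mm; ε'_s = 0.003(c − d')/c = 0.0025 ≥ f_y/E_s = 0.0025, so compression steel does yield.
M_n = (A_s − A'_s) f_y (d − a/2) + A'_s f_y (d − d') = [2145000 × (635 − 129.175) + 505000 × (635 − 49)] × 10⁻⁶ = 1084.99 + 295.93 = 1380.92 kN·m.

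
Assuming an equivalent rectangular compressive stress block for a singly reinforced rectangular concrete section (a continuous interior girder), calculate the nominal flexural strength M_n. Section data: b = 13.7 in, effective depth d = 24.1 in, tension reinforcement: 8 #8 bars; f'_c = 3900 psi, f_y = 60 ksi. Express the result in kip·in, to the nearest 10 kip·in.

A_s = 8 × 0.79 = 6.32 in².
T = A_s f_y = 6.32 × 60 = 379.2 kips.
a = T/(0.85 f'_c b) = 379.2/(0.85 × 3.9 × 13.7) = 8.350 in.
M_n = T(d − a/2) = 379.2 × (24.1 − 4.175) = 7555.6 kip·in.

M_n ≈ 7560 kip·in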